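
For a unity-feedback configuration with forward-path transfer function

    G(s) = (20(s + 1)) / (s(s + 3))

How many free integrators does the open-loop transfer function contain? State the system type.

The denominator has 1 factor of s at the origin (free integrator), so this is a Type 1 system.

Type 1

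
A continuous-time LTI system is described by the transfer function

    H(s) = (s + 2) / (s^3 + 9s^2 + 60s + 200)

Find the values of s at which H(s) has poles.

s = -2 + 6j, -2 - 6j, -5

The poles are the roots of the denominator s^3 + 9s^2 + 60s + 200 = 0.
Trying s = -5: the polynomial evaluates to 0, so (s + 5) is a factor.
Dividing out leaves s^2 + 4s + 40 = 0.
The quadratic formula then gives s = -2 ± 6j.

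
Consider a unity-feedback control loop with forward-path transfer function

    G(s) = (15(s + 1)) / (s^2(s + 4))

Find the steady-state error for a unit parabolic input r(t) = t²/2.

e_ss = 0.2667

G(s) has 2 poles at the origin.
This is a Type 2 system. Ka = lim_{s→0} s^2·G(s) = 15/4.
e_ss = 1/Ka = 1/(15/4) = 4/15 ≈ 0.2667.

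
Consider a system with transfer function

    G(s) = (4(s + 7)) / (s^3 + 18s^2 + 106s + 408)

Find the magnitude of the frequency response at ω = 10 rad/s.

Substitute s = j10: numerator = 28 + j40, denominator = -1392 + j60.
|G(j10)| = |28 + j40| / |-1392 + j60| = 48.826 / 1393.3 ≈ 0.03504.

|G(j10)| ≈ 0.03504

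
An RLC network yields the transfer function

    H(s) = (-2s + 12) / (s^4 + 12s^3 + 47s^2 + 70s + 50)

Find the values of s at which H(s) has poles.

s = -1 + j, -1 - j, -5, -5

The poles are the roots of the denominator s^4 + 12s^3 + 47s^2 + 70s + 50 = 0.
Trying s = -5: the polynomial evaluates to 0, so (s + 5) is a factor.
Dividing out leaves s^3 + 7s^2 + 12s + 10 = 0.
This factors further as (s^2 + 2s + 2)(s + 5) = 0.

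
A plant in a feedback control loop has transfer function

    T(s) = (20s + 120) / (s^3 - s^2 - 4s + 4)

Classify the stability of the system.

unstable

The denominator s^3 - s^2 - 4s + 4 factors as (s + 2)(s - 1)(s - 2), giving poles at s = -2, 1, 2.
Since the pole(s) at s = 1, 2 lie in the right half-plane, the system is unstable.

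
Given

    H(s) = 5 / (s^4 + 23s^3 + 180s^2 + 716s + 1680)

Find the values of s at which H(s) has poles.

s = -12, -2 + 4j, -2 - 4j, -7

The poles are the roots of the denominator s^4 + 23s^3 + 180s^2 + 716s + 1680 = 0.
Trying s = -12: the polynomial evaluates to 0, so (s + 12) is a factor.
Dividing out leaves s^3 + 11s^2 + 48s + 140 = 0.
This factors further as (s^2 + 4s + 20)(s + 7) = 0.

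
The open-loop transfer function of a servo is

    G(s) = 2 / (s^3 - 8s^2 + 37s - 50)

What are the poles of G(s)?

The poles are the roots of the denominator s^3 - 8s^2 + 37s - 50 = 0.
Trying s = 2: the polynomial evaluates to 0, so (s - 2) is a factor.
Dividing out leaves s^2 - 6s + 25 = 0.
The quadratic formula then gives s = 3 ± 4j.

s = 3 ± 4j, 2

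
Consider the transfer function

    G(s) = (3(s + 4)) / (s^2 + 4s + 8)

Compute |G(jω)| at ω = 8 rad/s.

|G(j8)| ≈ 0.4160

Substitute s = j8: numerator = 12 + j24, denominator = -56 + j32.
|G(j8)| = |12 + j24| / |-56 + j32| = 26.833 / 64.498 ≈ 0.4160.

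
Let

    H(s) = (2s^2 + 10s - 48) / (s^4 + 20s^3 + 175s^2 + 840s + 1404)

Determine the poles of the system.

s = -4 + 6j, -4 - 6j, -9, -3

The poles are the roots of the denominator s^4 + 20s^3 + 175s^2 + 840s + 1404 = 0.
Trying s = -9: the polynomial evaluates to 0, so (s + 9) is a factor.
Dividing out leaves s^3 + 11s^2 + 76s + 156 = 0.
This factors further as (s^2 + 8s + 52)(s + 3) = 0.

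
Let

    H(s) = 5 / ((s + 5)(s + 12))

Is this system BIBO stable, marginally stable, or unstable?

The poles can be read from the denominator factors: s = -5, -12.
Since all poles lie strictly in the left half-plane, the system is stable.

stable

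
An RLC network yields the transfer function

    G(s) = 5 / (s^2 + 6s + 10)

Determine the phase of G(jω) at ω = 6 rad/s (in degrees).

At s = j6: numerator = 5, denominator = -26 + j36.
∠G = ∠num − ∠den = 0° − (125.84°) = -125.8°.

∠G(j6) ≈ -125.8°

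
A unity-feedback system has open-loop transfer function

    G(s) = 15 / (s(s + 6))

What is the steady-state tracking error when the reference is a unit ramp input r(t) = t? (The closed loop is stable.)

G(s) has one pole at the origin.
This is a Type 1 system. Kv = lim_{s→0} s·G(s) = 15/6 = 5/2.
e_ss = 1/Kv = 1/(5/2) = 2/5 ≈ 0.4000.

e_ss = 0.4000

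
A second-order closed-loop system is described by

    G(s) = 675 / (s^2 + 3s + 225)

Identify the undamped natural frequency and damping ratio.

Compare the denominator to the standard form s^2 + 2ζωₙs + ωₙ².
ωₙ² = 225, so ωₙ = 15 rad/s.
2ζωₙ = 3, so ζ = 3/(2·15) = 0.1.
With ζ = 0.1 the response is underdamped.

ωₙ = 15 rad/s, ζ = 0.1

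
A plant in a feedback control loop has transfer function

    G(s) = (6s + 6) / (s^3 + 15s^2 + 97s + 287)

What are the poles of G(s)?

s = -4 ± 5j, -7

The poles are the roots of the denominator s^3 + 15s^2 + 97s + 287 = 0.
Trying s = -7: the polynomial evaluates to 0, so (s + 7) is a factor.
Dividing out leaves s^2 + 8s + 41 = 0.
The quadratic formula then gives s = -4 ± 5j.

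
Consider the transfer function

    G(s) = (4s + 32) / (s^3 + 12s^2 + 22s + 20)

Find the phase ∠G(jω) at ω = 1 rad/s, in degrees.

At s = j1: numerator = 32 + j4, denominator = 8 + j21.
∠G = ∠num − ∠den = 7.1250° − (69.146°) = -62.02°.

∠G(j1) ≈ -62.02°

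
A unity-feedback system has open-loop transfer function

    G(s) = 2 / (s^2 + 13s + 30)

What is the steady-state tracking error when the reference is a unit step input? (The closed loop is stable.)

G(s) has no poles at the origin.
This is a Type 0 system. Kp = lim_{s→0} G(s) = 2/30 = 1/15.
e_ss = 1/(1 + Kp) = 1/(1 + 1/15) = 15/16 ≈ 0.9375.

e_ss = 0.9375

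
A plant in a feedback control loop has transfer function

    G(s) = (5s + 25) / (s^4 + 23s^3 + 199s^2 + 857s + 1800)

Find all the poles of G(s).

The poles are the roots of the denominator s^4 + 23s^3 + 199s^2 + 857s + 1800 = 0.
Trying s = -8: the polynomial evaluates to 0, so (s + 8) is a factor.
Dividing out leaves s^3 + 15s^2 + 79s + 225 = 0.
This factors further as (s^2 + 6s + 25)(s + 9) = 0.

s = -3 + 4j, -3 - 4j, -8, -9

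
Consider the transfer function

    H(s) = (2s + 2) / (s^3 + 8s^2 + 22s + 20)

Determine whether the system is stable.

The denominator s^3 + 8s^2 + 22s + 20 factors as (s^2 + 6s + 10)(s + 2), giving poles at s = -3 ± j, -2.
Since all poles lie strictly in the left half-plane, the system is stable.

stable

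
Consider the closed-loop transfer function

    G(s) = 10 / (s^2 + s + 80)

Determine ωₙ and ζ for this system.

Compare the denominator to the standard form s^2 + 2ζωₙs + ωₙ².
ωₙ² = 80, so ωₙ = √80 ≈ 8.944 rad/s.
2ζωₙ = 1, so ζ = 1/(2·√80) ≈ 0.05590.
With ζ = 0.05590 the response is underdamped.

ωₙ ≈ 8.944 rad/s, ζ ≈ 0.05590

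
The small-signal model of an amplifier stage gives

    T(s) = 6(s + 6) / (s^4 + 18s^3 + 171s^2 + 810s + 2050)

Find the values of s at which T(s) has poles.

The poles are the roots of the denominator s^4 + 18s^3 + 171s^2 + 810s + 2050 = 0.
No real roots exist; factor into two real quadratics: (s^2 + 8s + 41)(s^2 + 10s + 50) = 0.
Each quadratic gives a conjugate pair via the quadratic formula.

s = -4 ± 5j, -5 ± 5j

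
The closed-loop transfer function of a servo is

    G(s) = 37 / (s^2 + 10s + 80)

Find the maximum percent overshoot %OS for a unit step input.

Comparing s^2 + 10s + 80 to s^2 + 2ζωₙs + ωₙ²: ωₙ = √80 ≈ 8.944 rad/s and ζ = 10/(2·√80) ≈ 0.5590.
%OS = 100·exp(−πζ/√(1−ζ²)) = 100·exp(−π·0.5590/√(1−0.5590²)) ≈ 12.0%.

%OS ≈ 12.0%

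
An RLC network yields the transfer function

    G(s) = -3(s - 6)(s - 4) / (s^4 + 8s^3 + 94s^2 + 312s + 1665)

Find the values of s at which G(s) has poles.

The poles are the roots of the denominator s^4 + 8s^3 + 94s^2 + 312s + 1665 = 0.
No real roots exist; factor into two real quadratics: (s^2 + 2s + 37)(s^2 + 6s + 45) = 0.
Each quadratic gives a conjugate pair via the quadratic formula.

s = -1 ± 6j, -3 ± 6j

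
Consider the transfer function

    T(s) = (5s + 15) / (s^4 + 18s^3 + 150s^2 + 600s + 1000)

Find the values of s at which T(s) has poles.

The poles are the roots of the denominator s^4 + 18s^3 + 150s^2 + 600s + 1000 = 0.
No real roots exist; factor into two real quadratics: (s^2 + 8s + 20)(s^2 + 10s + 50) = 0.
Each quadratic gives a conjugate pair via the quadratic formula.

s = -4 ± 2j, -5 ± 5j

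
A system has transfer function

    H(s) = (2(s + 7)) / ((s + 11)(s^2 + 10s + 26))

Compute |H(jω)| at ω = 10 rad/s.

|H(j10)| ≈ 0.01320

Substitute s = j10: numerator = 14 + j20, denominator = -1814 + j360.
|H(j10)| = |14 + j20| / |-1814 + j360| = 24.413 / 1849.4 ≈ 0.01320.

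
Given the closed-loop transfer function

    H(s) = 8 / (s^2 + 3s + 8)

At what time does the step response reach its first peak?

t_p ≈ 1.310 s

Comparing s^2 + 3s + 8 to s^2 + 2ζωₙs + ωₙ²: ωₙ = √8 ≈ 2.828 rad/s and ζ = 3/(2·√8) ≈ 0.5303.
ζωₙ = 3/2 = 1.5, so ω_d = ωₙ√(1−ζ²) = √(ωₙ² − (ζωₙ)²) = √(8 − 1.5²) = √5.75 ≈ 2.398 rad/s.
t_p = π/ω_d = π/2.398 ≈ 1.310 s.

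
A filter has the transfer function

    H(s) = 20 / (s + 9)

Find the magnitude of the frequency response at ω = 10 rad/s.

Substitute s = j10: numerator = 20, denominator = 9 + j10.
|H(j10)| = |20| / |9 + j10| = 20 / 13.454 ≈ 1.487.

|H(j10)| ≈ 1.487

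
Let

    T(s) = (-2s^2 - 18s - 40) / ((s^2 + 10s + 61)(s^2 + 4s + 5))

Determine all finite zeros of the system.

Set the numerator to zero: -2s^2 - 18s - 40 = 0, i.e. -2·(s^2 + 9s + 20) = 0.
Factoring: (s + 5)(s + 4) = 0.

s = -5, -4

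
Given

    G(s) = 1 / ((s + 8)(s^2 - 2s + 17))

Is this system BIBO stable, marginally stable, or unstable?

unstable

The poles can be read from the denominator factors: s = -8, 1 ± 4j.
Since the pole(s) at s = 1 + 4j, 1 - 4j lie in the right half-plane, the system is unstable.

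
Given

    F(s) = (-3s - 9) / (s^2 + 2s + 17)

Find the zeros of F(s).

Set the numerator to zero: -3s - 9 = 0, i.e. -3·(s + 3) = 0.
So s = -3.

s = -3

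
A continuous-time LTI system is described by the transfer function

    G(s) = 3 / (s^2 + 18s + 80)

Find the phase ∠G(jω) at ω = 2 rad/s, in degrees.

At s = j2: numerator = 3, denominator = 76 + j36.
∠G = ∠num − ∠den = 0° − (25.346°) = -25.35°.

∠G(j2) ≈ -25.35°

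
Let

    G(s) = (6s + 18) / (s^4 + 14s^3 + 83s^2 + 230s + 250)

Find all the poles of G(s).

s = -4 + 3j, -4 - 3j, -3 + j, -3 - j

The poles are the roots of the denominator s^4 + 14s^3 + 83s^2 + 230s + 250 = 0.
No real roots exist; factor into two real quadratics: (s^2 + 8s + 25)(s^2 + 6s + 10) = 0.
Each quadratic gives a conjugate pair via the quadratic formula.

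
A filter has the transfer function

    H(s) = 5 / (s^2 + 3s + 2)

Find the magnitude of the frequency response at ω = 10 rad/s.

|H(j10)| ≈ 0.04879

Substitute s = j10: numerator = 5, denominator = -98 + j30.
|H(j10)| = |5| / |-98 + j30| = 5 / 102.49 ≈ 0.04879.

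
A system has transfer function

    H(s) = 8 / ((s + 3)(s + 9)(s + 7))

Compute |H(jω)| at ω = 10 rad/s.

Substitute s = j10: numerator = 8, denominator = -1711 + j110.
|H(j10)| = |8| / |-1711 + j110| = 8 / 1714.5 ≈ 0.004666.

|H(j10)| ≈ 0.004666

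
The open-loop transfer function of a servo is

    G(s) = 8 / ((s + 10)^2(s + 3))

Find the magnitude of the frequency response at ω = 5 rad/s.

|G(j5)| ≈ 0.01098

Substitute s = j5: numerator = 8, denominator = -275 + j675.
|G(j5)| = |8| / |-275 + j675| = 8 / 728.87 ≈ 0.01098.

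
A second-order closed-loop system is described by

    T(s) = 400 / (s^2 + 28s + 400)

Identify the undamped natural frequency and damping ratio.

Compare the denominator to the standard form s^2 + 2ζωₙs + ωₙ².
ωₙ² = 400, so ωₙ = 20 rad/s.
2ζωₙ = 28, so ζ = 28/(2·20) = 0.7.

ωₙ = 20 rad/s, ζ = 0.7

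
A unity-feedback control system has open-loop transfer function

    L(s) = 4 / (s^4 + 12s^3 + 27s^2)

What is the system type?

Factor s from the denominator: s^4 + 12s^3 + 27s^2 = s^2·(s^2 + 12s + 27).
There are 2 poles at the origin, so the system is Type 2.

Type 2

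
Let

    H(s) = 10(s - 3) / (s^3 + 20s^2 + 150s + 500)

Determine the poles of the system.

The poles are the roots of the denominator s^3 + 20s^2 + 150s + 500 = 0.
Trying s = -10: the polynomial evaluates to 0, so (s + 10) is a factor.
Dividing out leaves s^2 + 10s + 50 = 0.
The quadratic formula then gives s = -5 ± 5j.

s = -10, -5 + 5j, -5 - 5j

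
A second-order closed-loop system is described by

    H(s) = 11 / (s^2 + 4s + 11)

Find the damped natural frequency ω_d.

ω_d ≈ 2.646 rad/s

Comparing s^2 + 4s + 11 to s^2 + 2ζωₙs + ωₙ²: ωₙ = √11 ≈ 3.317 rad/s and ζ = 4/(2·√11) ≈ 0.6030.
ζωₙ = 4/2 = 2, so ω_d = ωₙ√(1−ζ²) = √(ωₙ² − (ζωₙ)²) = √(11 − 2²) = √7 ≈ 2.646 rad/s.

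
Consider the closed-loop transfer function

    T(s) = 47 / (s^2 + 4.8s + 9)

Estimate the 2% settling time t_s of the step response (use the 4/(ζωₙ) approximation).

t_s ≈ 1.667 s

Comparing s^2 + 4.8s + 9 to s^2 + 2ζωₙs + ωₙ²: ωₙ = 3 rad/s and ζ = 4.8/(2·3) = 0.8.
ζωₙ = 4.8/2 = 2.4, so t_s ≈ 4/(ζωₙ) = 4/2.4 ≈ 1.667 s.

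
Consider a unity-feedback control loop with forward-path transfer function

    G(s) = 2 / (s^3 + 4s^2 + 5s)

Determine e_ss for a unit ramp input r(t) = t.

e_ss = 2.500

G(s) has one pole at the origin.
This is a Type 1 system. Kv = lim_{s→0} s·G(s) = 2/5.
e_ss = 1/Kv = 1/(2/5) = 5/2 ≈ 2.500.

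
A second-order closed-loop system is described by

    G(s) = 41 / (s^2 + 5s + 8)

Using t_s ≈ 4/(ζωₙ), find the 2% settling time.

Comparing s^2 + 5s + 8 to s^2 + 2ζωₙs + ωₙ²: ωₙ = √8 ≈ 2.828 rad/s and ζ = 5/(2·√8) ≈ 0.8839.
ζωₙ = 5/2 = 2.5, so t_s ≈ 4/(ζωₙ) = 4/2.5 = 1.600 s.

t_s ≈ 1.600 s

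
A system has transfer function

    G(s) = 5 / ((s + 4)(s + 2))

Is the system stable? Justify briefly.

The poles can be read from the denominator factors: s = -4, -2.
Since all poles lie strictly in the left half-plane, the system is stable.

stable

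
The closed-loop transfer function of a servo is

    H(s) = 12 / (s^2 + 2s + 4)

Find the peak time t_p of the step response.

t_p ≈ 1.814 s

Comparing s^2 + 2s + 4 to s^2 + 2ζωₙs + ωₙ²: ωₙ = 2 rad/s and ζ = 2/(2·2) = 0.5.
ζωₙ = 2/2 = 1, so ω_d = ωₙ√(1−ζ²) = √(ωₙ² − (ζωₙ)²) = √(4 − 1²) = √3 ≈ 1.732 rad/s.
t_p = π/ω_d = π/1.732 ≈ 1.814 s.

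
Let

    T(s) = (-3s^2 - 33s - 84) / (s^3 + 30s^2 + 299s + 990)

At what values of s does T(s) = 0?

Set the numerator to zero: -3s^2 - 33s - 84 = 0, i.e. -3·(s^2 + 11s + 28) = 0.
Factoring: (s + 7)(s + 4) = 0.

s = -7, -4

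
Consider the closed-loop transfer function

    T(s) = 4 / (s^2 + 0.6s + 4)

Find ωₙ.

ωₙ = 2 rad/s

Compare the denominator to the standard form s^2 + 2ζωₙs + ωₙ².
ωₙ² = 4, so ωₙ = 2 rad/s.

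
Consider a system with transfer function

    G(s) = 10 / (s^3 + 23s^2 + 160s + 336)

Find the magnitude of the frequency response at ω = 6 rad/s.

Substitute s = j6: numerator = 10, denominator = -492 + j744.
|G(j6)| = |10| / |-492 + j744| = 10 / 891.96 ≈ 0.01121.

|G(j6)| ≈ 0.01121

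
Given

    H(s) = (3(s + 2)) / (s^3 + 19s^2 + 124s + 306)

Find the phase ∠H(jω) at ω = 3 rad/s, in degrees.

∠H(j3) ≈ -12.32°

At s = j3: numerator = 6 + j9, denominator = 135 + j345.
∠H = ∠num − ∠den = 56.310° − (68.629°) = -12.32°.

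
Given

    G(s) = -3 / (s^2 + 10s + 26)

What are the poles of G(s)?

The poles are the roots of the denominator s^2 + 10s + 26 = 0.
Using the quadratic formula: s = (-10 ± √(-4))/2 = -5 ± 1j.

s = -5 ± j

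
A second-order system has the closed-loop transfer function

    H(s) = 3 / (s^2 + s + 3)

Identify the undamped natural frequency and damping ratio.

Compare the denominator to the standard form s^2 + 2ζωₙs + ωₙ².
ωₙ² = 3, so ωₙ = √3 ≈ 1.732 rad/s.
2ζωₙ = 1, so ζ = 1/(2·√3) ≈ 0.2887.
With ζ = 0.2887 the response is underdamped.

ωₙ ≈ 1.732 rad/s, ζ ≈ 0.2887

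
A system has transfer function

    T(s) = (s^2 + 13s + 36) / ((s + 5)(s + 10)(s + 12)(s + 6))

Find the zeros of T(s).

s = -9, -4

Set the numerator to zero: s^2 + 13s + 36 = 0.
Factoring: (s + 9)(s + 4) = 0.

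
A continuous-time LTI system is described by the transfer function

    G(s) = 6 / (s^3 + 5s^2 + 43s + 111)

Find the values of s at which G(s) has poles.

The poles are the roots of the denominator s^3 + 5s^2 + 43s + 111 = 0.
Trying s = -3: the polynomial evaluates to 0, so (s + 3) is a factor.
Dividing out leaves s^2 + 2s + 37 = 0.
The quadratic formula then gives s = -1 ± 6j.

s = -3, -1 ± 6j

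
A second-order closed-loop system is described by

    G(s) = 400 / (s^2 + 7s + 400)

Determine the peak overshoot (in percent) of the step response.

Comparing s^2 + 7s + 400 to s^2 + 2ζωₙs + ωₙ²: ωₙ = 20 rad/s and ζ = 7/(2·20) = 0.175.
%OS = 100·exp(−πζ/√(1−ζ²)) = 100·exp(−π·0.175/√(1−0.175²)) ≈ 57.2%.

%OS ≈ 57.2%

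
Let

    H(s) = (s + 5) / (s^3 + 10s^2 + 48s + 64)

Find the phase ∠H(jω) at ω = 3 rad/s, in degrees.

∠H(j3) ≈ -71.57°

At s = j3: numerator = 5 + j3, denominator = -26 + j117.
∠H = ∠num − ∠den = 30.964° − (102.53°) = -71.57°.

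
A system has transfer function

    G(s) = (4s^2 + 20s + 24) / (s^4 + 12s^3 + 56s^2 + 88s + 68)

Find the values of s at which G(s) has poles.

The poles are the roots of the denominator s^4 + 12s^3 + 56s^2 + 88s + 68 = 0.
No real roots exist; factor into two real quadratics: (s^2 + 10s + 34)(s^2 + 2s + 2) = 0.
Each quadratic gives a conjugate pair via the quadratic formula.

s = -5 ± 3j, -1 ± j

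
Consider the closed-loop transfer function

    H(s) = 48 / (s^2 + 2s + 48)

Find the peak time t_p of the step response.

t_p ≈ 0.4582 s

Comparing s^2 + 2s + 48 to s^2 + 2ζωₙs + ωₙ²: ωₙ = √48 ≈ 6.928 rad/s and ζ = 2/(2·√48) ≈ 0.1443.
ζωₙ = 2/2 = 1, so ω_d = ωₙ√(1−ζ²) = √(ωₙ² − (ζωₙ)²) = √(48 − 1²) = √47 ≈ 6.856 rad/s.
t_p = π/ω_d = π/6.856 ≈ 0.4582 s.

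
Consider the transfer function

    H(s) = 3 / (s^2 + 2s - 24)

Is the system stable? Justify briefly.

The denominator s^2 + 2s - 24 factors as (s + 6)(s - 4), giving poles at s = -6, 4.
Since the pole(s) at s = 4 lie in the right half-plane, the system is unstable.

unstable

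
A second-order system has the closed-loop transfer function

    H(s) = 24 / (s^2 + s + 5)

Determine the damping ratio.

ζ ≈ 0.2236

Compare the denominator to the standard form s^2 + 2ζωₙs + ωₙ².
ωₙ² = 5, so ωₙ = √5 ≈ 2.236 rad/s.
2ζωₙ = 1, so ζ = 1/(2·√5) ≈ 0.2236.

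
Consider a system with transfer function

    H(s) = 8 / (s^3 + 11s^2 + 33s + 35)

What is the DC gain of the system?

Set s = 0: H(0) = (8) / (35) = 8/35.

H(0) = 8/35 ≈ 0.2286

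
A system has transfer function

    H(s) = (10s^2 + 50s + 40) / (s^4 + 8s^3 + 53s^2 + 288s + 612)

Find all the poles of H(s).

The poles are the roots of the denominator s^4 + 8s^3 + 53s^2 + 288s + 612 = 0.
No real roots exist; factor into two real quadratics: (s^2 + 36)(s^2 + 8s + 17) = 0.
Each quadratic gives a conjugate pair via the quadratic formula.

s = 6j, -6j, -4 + j, -4 - j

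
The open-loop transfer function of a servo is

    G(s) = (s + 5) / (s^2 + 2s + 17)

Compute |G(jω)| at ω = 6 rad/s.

Substitute s = j6: numerator = 5 + j6, denominator = -19 + j12.
|G(j6)| = |5 + j6| / |-19 + j12| = 7.8102 / 22.472 ≈ 0.3476.

|G(j6)| ≈ 0.3476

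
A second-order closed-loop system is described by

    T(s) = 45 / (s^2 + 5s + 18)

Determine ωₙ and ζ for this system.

Compare the denominator to the standard form s^2 + 2ζωₙs + ωₙ².
ωₙ² = 18, so ωₙ = √18 ≈ 4.243 rad/s.
2ζωₙ = 5, so ζ = 5/(2·√18) ≈ 0.5893.
With ζ = 0.5893 the response is underdamped.

ωₙ ≈ 4.243 rad/s, ζ ≈ 0.5893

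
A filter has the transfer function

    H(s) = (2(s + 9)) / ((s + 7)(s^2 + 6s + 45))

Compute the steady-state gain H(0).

H(0) = 2/35 ≈ 0.05714

At s = 0 each factor (s + a) contributes a and each (s^2 + bs + c) contributes c.
H(0) = 2·(9) / ((7) · (45)) = 18/315 = 2/35.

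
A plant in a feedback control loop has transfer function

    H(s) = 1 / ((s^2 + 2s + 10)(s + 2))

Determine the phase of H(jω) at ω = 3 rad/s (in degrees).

∠H(j3) ≈ -136.8°

At s = j3: numerator = 1, denominator = -16 + j15.
∠H = ∠num − ∠den = 0° − (136.85°) = -136.8°.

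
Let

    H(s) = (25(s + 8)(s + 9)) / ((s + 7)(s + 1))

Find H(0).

At s = 0 each factor (s + a) contributes a and each (s^2 + bs + c) contributes c.
H(0) = 25·(8) · (9) / ((7) · (1)) = 1800/7 = 1800/7.

H(0) = 1800/7 ≈ 257.1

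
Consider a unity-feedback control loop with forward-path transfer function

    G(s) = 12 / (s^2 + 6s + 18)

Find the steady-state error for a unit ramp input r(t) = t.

G(s) has no poles at the origin.
This is a Type 0 system; Kv = lim_{s→0} s·G(s) = 0, so the steady-state error for a ramp input is infinite.

e_ss = ∞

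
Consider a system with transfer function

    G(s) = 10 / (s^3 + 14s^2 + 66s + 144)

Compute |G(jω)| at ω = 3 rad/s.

|G(j3)| ≈ 0.05816

Substitute s = j3: numerator = 10, denominator = 18 + j171.
|G(j3)| = |10| / |18 + j171| = 10 / 171.94 ≈ 0.05816.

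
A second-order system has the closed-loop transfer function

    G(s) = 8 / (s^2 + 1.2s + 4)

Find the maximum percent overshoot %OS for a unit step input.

%OS ≈ 37.2%

Comparing s^2 + 1.2s + 4 to s^2 + 2ζωₙs + ωₙ²: ωₙ = 2 rad/s and ζ = 1.2/(2·2) = 0.3.
%OS = 100·exp(−πζ/√(1−ζ²)) = 100·exp(−π·0.3/√(1−0.3²)) ≈ 37.2%.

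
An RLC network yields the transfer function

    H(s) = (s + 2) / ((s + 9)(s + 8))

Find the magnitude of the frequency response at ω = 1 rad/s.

Substitute s = j1: numerator = 2 + j1, denominator = 71 + j17.
|H(j1)| = |2 + j1| / |71 + j17| = 2.2361 / 73.007 ≈ 0.03063.

|H(j1)| ≈ 0.03063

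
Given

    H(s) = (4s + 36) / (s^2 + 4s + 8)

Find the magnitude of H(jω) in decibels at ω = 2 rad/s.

Substitute s = j2: numerator = 36 + j8, denominator = 4 + j8.
|H(j2)| = |36 + j8| / |4 + j8| = 36.878 / 8.9443 ≈ 4.123.
In decibels: 20·log₁₀(4.123) ≈ 12.3 dB.

|H(j2)|_dB ≈ 12.3 dB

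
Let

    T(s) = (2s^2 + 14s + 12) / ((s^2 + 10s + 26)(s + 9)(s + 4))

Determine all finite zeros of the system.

s = -1, -6

Set the numerator to zero: 2s^2 + 14s + 12 = 0, i.e. 2·(s^2 + 7s + 6) = 0.
Factoring: (s + 1)(s + 6) = 0.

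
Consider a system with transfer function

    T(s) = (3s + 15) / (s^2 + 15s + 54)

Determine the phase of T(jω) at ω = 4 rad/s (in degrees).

∠T(j4) ≈ -18.99°

At s = j4: numerator = 15 + j12, denominator = 38 + j60.
∠T = ∠num − ∠den = 38.660° − (57.653°) = -18.99°.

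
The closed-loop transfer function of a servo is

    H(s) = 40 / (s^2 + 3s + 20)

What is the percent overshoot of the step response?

%OS ≈ 32.7%

Comparing s^2 + 3s + 20 to s^2 + 2ζωₙs + ωₙ²: ωₙ = √20 ≈ 4.472 rad/s and ζ = 3/(2·√20) ≈ 0.3354.
%OS = 100·exp(−πζ/√(1−ζ²)) = 100·exp(−π·0.3354/√(1−0.3354²)) ≈ 32.7%.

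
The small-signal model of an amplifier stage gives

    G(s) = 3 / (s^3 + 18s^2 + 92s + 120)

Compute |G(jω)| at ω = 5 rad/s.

|G(j5)| ≈ 0.006380

Substitute s = j5: numerator = 3, denominator = -330 + j335.
|G(j5)| = |3| / |-330 + j335| = 3 / 470.24 ≈ 0.006380.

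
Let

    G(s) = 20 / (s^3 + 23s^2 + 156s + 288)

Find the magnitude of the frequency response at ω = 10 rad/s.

Substitute s = j10: numerator = 20, denominator = -2012 + j560.
|G(j10)| = |20| / |-2012 + j560| = 20 / 2088.5 ≈ 0.009576.

|G(j10)| ≈ 0.009576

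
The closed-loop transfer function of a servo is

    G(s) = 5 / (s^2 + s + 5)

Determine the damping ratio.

ζ ≈ 0.2236

Compare the denominator to the standard form s^2 + 2ζωₙs + ωₙ².
ωₙ² = 5, so ωₙ = √5 ≈ 2.236 rad/s.
2ζωₙ = 1, so ζ = 1/(2·√5) ≈ 0.2236.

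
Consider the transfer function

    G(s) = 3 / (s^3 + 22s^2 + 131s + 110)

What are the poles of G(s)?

s = -1, -10, -11

The poles are the roots of the denominator s^3 + 22s^2 + 131s + 110 = 0.
Trying s = -1: the polynomial evaluates to 0, so (s + 1) is a factor.
Dividing out leaves s^2 + 21s + 110 = 0.
Factoring the quadratic: (s + 10)(s + 11) = 0.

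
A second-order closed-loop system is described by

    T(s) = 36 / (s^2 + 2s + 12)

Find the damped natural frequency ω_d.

ω_d ≈ 3.317 rad/s

Comparing s^2 + 2s + 12 to s^2 + 2ζωₙs + ωₙ²: ωₙ = √12 ≈ 3.464 rad/s and ζ = 2/(2·√12) ≈ 0.2887.
ζωₙ = 2/2 = 1, so ω_d = ωₙ√(1−ζ²) = √(ωₙ² − (ζωₙ)²) = √(12 − 1²) = √11 ≈ 3.317 rad/s.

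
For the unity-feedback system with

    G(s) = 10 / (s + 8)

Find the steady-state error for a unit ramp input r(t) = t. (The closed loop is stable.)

G(s) has no poles at the origin.
This is a Type 0 system; Kv = lim_{s→0} s·G(s) = 0, so the steady-state error for a ramp input is infinite.

e_ss = ∞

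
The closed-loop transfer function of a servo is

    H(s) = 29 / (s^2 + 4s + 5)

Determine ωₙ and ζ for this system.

Compare the denominator to the standard form s^2 + 2ζωₙs + ωₙ².
ωₙ² = 5, so ωₙ = √5 ≈ 2.236 rad/s.
2ζωₙ = 4, so ζ = 4/(2·√5) ≈ 0.8944.
With ζ = 0.8944 the response is underdamped.

ωₙ ≈ 2.236 rad/s, ζ ≈ 0.8944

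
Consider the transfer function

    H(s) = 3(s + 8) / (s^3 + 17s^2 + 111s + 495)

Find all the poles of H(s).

The poles are the roots of the denominator s^3 + 17s^2 + 111s + 495 = 0.
Trying s = -11: the polynomial evaluates to 0, so (s + 11) is a factor.
Dividing out leaves s^2 + 6s + 45 = 0.
The quadratic formula then gives s = -3 ± 6j.

s = -11, -3 ± 6j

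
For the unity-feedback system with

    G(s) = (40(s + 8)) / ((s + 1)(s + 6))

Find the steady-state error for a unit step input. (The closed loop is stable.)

e_ss = 0.01840

G(s) has no poles at the origin.
This is a Type 0 system. Kp = lim_{s→0} G(s) = 320/6 = 160/3.
e_ss = 1/(1 + Kp) = 1/(1 + 160/3) = 3/163 ≈ 0.01840.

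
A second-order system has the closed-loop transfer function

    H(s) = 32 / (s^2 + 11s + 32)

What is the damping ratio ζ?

Compare the denominator to the standard form s^2 + 2ζωₙs + ωₙ².
ωₙ² = 32, so ωₙ = √32 ≈ 5.657 rad/s.
2ζωₙ = 11, so ζ = 11/(2·√32) ≈ 0.9723.

ζ ≈ 0.9723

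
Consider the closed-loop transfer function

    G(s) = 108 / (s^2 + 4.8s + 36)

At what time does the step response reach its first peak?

Comparing s^2 + 4.8s + 36 to s^2 + 2ζωₙs + ωₙ²: ωₙ = 6 rad/s and ζ = 4.8/(2·6) = 0.4.
ζωₙ = 4.8/2 = 2.4, so ω_d = ωₙ√(1−ζ²) = √(ωₙ² − (ζωₙ)²) = √(36 − 2.4²) = √30.24 ≈ 5.499 rad/s.
t_p = π/ω_d = π/5.499 ≈ 0.5713 s.

t_p ≈ 0.5713 s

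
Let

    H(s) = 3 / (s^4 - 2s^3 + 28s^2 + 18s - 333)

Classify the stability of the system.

unstable

The denominator s^4 - 2s^3 + 28s^2 + 18s - 333 factors as (s^2 - 2s + 37)(s + 3)(s - 3), giving poles at s = 1 ± 6j, -3, 3.
Since the pole(s) at s = 1 ± 6j, 3 lie in the right half-plane, the system is unstable.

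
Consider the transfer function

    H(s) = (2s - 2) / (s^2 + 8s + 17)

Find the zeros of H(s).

s = 1

Set the numerator to zero: 2s - 2 = 0, i.e. 2·(s - 1) = 0.
So s = 1.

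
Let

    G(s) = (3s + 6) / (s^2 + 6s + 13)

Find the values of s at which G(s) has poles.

The poles are the roots of the denominator s^2 + 6s + 13 = 0.
Using the quadratic formula: s = (-6 ± √(-16))/2 = -3 ± 2j.

s = -3 + 2j, -3 - 2j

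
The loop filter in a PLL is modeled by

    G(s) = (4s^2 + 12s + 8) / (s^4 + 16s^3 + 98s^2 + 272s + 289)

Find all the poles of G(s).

s = -4 ± j, -4 ± j

The poles are the roots of the denominator s^4 + 16s^3 + 98s^2 + 272s + 289 = 0.
No real roots exist; factor into two real quadratics: (s^2 + 8s + 17)(s^2 + 8s + 17) = 0.
Each quadratic gives a conjugate pair via the quadratic formula.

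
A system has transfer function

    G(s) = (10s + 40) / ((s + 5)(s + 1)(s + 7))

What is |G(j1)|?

|G(j1)| ≈ 0.8086

Substitute s = j1: numerator = 40 + j10, denominator = 22 + j46.
|G(j1)| = |40 + j10| / |22 + j46| = 41.231 / 50.990 ≈ 0.8086.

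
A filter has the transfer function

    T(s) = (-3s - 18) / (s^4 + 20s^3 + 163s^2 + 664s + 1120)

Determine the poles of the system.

s = -4 ± 4j, -7, -5

The poles are the roots of the denominator s^4 + 20s^3 + 163s^2 + 664s + 1120 = 0.
Trying s = -7: the polynomial evaluates to 0, so (s + 7) is a factor.
Dividing out leaves s^3 + 13s^2 + 72s + 160 = 0.
This factors further as (s^2 + 8s + 32)(s + 5) = 0.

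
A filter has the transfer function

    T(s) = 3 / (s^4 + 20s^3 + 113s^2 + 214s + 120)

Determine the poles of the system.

The poles are the roots of the denominator s^4 + 20s^3 + 113s^2 + 214s + 120 = 0.
Trying s = -1: the polynomial evaluates to 0, so (s + 1) is a factor.
Dividing out leaves s^3 + 19s^2 + 94s + 120 = 0.
This factors further as (s + 2)(s + 5)(s + 12) = 0.

s = -1, -2, -5, -12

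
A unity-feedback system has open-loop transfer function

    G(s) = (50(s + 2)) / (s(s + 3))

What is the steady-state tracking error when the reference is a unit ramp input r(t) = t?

G(s) has one pole at the origin.
This is a Type 1 system. Kv = lim_{s→0} s·G(s) = 100/3.
e_ss = 1/Kv = 1/(100/3) = 3/100 ≈ 0.03000.

e_ss = 0.03000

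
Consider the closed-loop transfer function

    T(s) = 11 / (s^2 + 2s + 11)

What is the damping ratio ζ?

Compare the denominator to the standard form s^2 + 2ζωₙs + ωₙ².
ωₙ² = 11, so ωₙ = √11 ≈ 3.317 rad/s.
2ζωₙ = 2, so ζ = 2/(2·√11) ≈ 0.3015.

ζ ≈ 0.3015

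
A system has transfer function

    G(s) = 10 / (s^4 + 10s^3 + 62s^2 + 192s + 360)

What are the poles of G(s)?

The poles are the roots of the denominator s^4 + 10s^3 + 62s^2 + 192s + 360 = 0.
No real roots exist; factor into two real quadratics: (s^2 + 6s + 18)(s^2 + 4s + 20) = 0.
Each quadratic gives a conjugate pair via the quadratic formula.

s = -3 + 3j, -3 - 3j, -2 + 4j, -2 - 4j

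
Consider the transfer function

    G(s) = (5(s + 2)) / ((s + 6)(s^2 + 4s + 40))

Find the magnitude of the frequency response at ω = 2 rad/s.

Substitute s = j2: numerator = 10 + j10, denominator = 200 + j120.
|G(j2)| = |10 + j10| / |200 + j120| = 14.142 / 233.24 ≈ 0.06063.

|G(j2)| ≈ 0.06063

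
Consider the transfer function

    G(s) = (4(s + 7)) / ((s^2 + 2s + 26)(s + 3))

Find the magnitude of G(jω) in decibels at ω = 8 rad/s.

|G(j8)|_dB ≈ -18.4 dB

Substitute s = j8: numerator = 28 + j32, denominator = -242 - j256.
|G(j8)| = |28 + j32| / |-242 - j256| = 42.521 / 352.28 ≈ 0.1207.
In decibels: 20·log₁₀(0.1207) ≈ -18.4 dB.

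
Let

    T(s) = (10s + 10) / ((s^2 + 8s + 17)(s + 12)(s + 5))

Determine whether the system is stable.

stable

The poles can be read from the denominator factors: s = -4 ± j, -12, -5.
Since all poles lie strictly in the left half-plane, the system is stable.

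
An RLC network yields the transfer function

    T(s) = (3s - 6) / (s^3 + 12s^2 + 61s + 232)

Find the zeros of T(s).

s = 2

Set the numerator to zero: 3s - 6 = 0, i.e. 3·(s - 2) = 0.
So s = 2.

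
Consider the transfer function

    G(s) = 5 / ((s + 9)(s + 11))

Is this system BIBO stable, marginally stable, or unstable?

stable

The poles can be read from the denominator factors: s = -9, -11.
Since all poles lie strictly in the left half-plane, the system is stable.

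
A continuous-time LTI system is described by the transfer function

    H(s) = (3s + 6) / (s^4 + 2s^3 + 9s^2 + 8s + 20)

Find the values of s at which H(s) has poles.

s = 2j, -2j, -1 + 2j, -1 - 2j

The poles are the roots of the denominator s^4 + 2s^3 + 9s^2 + 8s + 20 = 0.
No real roots exist; factor into two real quadratics: (s^2 + 4)(s^2 + 2s + 5) = 0.
Each quadratic gives a conjugate pair via the quadratic formula.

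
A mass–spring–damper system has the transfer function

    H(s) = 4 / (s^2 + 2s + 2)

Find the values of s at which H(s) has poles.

s = -1 + j, -1 - j

The poles are the roots of the denominator s^2 + 2s + 2 = 0.
Using the quadratic formula: s = (-2 ± √(-4))/2 = -1 ± 1j.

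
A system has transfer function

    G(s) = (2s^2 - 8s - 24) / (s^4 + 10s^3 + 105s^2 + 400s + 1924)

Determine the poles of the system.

The poles are the roots of the denominator s^4 + 10s^3 + 105s^2 + 400s + 1924 = 0.
No real roots exist; factor into two real quadratics: (s^2 + 2s + 37)(s^2 + 8s + 52) = 0.
Each quadratic gives a conjugate pair via the quadratic formula.

s = -1 + 6j, -1 - 6j, -4 + 6j, -4 - 6j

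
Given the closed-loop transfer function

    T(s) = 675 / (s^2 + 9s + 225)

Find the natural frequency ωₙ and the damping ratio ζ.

ωₙ = 15 rad/s, ζ = 0.3

Compare the denominator to the standard form s^2 + 2ζωₙs + ωₙ².
ωₙ² = 225, so ωₙ = 15 rad/s.
2ζωₙ = 9, so ζ = 9/(2·15) = 0.3.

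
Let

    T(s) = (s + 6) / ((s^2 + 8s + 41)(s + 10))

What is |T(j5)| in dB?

Substitute s = j5: numerator = 6 + j5, denominator = -40 + j480.
|T(j5)| = |6 + j5| / |-40 + j480| = 7.8102 / 481.66 ≈ 0.01622.
In decibels: 20·log₁₀(0.01622) ≈ -35.8 dB.

|T(j5)|_dB ≈ -35.8 dB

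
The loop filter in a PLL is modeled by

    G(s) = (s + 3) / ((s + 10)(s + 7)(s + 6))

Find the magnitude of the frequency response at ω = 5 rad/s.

|G(j5)| ≈ 0.007763

Substitute s = j5: numerator = 3 + j5, denominator = -155 + j735.
|G(j5)| = |3 + j5| / |-155 + j735| = 5.8310 / 751.17 ≈ 0.007763.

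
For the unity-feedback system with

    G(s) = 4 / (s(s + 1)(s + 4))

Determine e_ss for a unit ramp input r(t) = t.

G(s) has one pole at the origin.
This is a Type 1 system. Kv = lim_{s→0} s·G(s) = 4/4 = 1.
e_ss = 1/Kv = 1/(1) = 1.

e_ss = 1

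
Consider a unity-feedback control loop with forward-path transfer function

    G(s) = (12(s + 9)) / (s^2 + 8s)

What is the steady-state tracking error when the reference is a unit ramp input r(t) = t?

e_ss = 0.07407

G(s) has one pole at the origin.
This is a Type 1 system. Kv = lim_{s→0} s·G(s) = 108/8 = 27/2.
e_ss = 1/Kv = 1/(27/2) = 2/27 ≈ 0.07407.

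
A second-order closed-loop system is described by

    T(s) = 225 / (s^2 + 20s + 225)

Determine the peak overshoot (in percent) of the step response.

%OS ≈ 6.02%

Comparing s^2 + 20s + 225 to s^2 + 2ζωₙs + ωₙ²: ωₙ = 15 rad/s and ζ = 20/(2·15) ≈ 0.6667.
%OS = 100·exp(−πζ/√(1−ζ²)) = 100·exp(−π·0.6667/√(1−0.6667²)) ≈ 6.02%.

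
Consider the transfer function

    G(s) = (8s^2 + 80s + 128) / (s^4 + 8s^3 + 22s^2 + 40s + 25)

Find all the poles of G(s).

s = -1 + 2j, -1 - 2j, -5, -1

The poles are the roots of the denominator s^4 + 8s^3 + 22s^2 + 40s + 25 = 0.
Trying s = -5: the polynomial evaluates to 0, so (s + 5) is a factor.
Dividing out leaves s^3 + 3s^2 + 7s + 5 = 0.
This factors further as (s^2 + 2s + 5)(s + 1) = 0.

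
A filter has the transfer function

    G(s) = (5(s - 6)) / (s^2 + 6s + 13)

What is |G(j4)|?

Substitute s = j4: numerator = -30 + j20, denominator = -3 + j24.
|G(j4)| = |-30 + j20| / |-3 + j24| = 36.056 / 24.187 ≈ 1.491.

|G(j4)| ≈ 1.491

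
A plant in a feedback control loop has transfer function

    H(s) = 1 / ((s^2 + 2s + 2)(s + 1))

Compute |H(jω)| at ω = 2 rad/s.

Substitute s = j2: numerator = 1, denominator = -10.
|H(j2)| = |1| / |-10| = 1 / 10 = 0.1000.

|H(j2)| = 0.1000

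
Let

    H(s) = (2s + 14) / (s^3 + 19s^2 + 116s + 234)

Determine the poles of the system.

s = -9, -5 + j, -5 - j

The poles are the roots of the denominator s^3 + 19s^2 + 116s + 234 = 0.
Trying s = -9: the polynomial evaluates to 0, so (s + 9) is a factor.
Dividing out leaves s^2 + 10s + 26 = 0.
The quadratic formula then gives s = -5 ± 1j.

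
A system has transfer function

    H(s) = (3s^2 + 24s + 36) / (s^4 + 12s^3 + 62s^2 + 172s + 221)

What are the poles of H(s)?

s = -4 + j, -4 - j, -2 + 3j, -2 - 3j

The poles are the roots of the denominator s^4 + 12s^3 + 62s^2 + 172s + 221 = 0.
No real roots exist; factor into two real quadratics: (s^2 + 8s + 17)(s^2 + 4s + 13) = 0.
Each quadratic gives a conjugate pair via the quadratic formula.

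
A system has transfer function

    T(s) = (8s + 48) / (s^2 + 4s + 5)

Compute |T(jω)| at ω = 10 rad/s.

|T(j10)| ≈ 0.9051

Substitute s = j10: numerator = 48 + j80, denominator = -95 + j40.
|T(j10)| = |48 + j80| / |-95 + j40| = 93.295 / 103.08 ≈ 0.9051.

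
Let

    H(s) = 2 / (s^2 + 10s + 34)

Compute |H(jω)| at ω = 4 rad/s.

Substitute s = j4: numerator = 2, denominator = 18 + j40.
|H(j4)| = |2| / |18 + j40| = 2 / 43.863 ≈ 0.04560.

|H(j4)| ≈ 0.04560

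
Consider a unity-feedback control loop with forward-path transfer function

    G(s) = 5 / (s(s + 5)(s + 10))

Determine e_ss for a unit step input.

e_ss = 0

G(s) has one pole at the origin.
This is a Type 1 system; for a step input the steady-state error is zero.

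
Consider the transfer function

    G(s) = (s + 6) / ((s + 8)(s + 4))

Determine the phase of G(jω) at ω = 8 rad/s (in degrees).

At s = j8: numerator = 6 + j8, denominator = -32 + j96.
∠G = ∠num − ∠den = 53.130° − (108.43°) = -55.30°.

∠G(j8) ≈ -55.30°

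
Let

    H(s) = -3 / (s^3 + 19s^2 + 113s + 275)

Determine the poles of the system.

The poles are the roots of the denominator s^3 + 19s^2 + 113s + 275 = 0.
Trying s = -11: the polynomial evaluates to 0, so (s + 11) is a factor.
Dividing out leaves s^2 + 8s + 25 = 0.
The quadratic formula then gives s = -4 ± 3j.

s = -4 ± 3j, -11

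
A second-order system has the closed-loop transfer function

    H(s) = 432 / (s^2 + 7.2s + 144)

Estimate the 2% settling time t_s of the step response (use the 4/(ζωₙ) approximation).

Comparing s^2 + 7.2s + 144 to s^2 + 2ζωₙs + ωₙ²: ωₙ = 12 rad/s and ζ = 7.2/(2·12) = 0.3.
ζωₙ = 7.2/2 = 3.6, so t_s ≈ 4/(ζωₙ) = 4/3.6 ≈ 1.111 s.

t_s ≈ 1.111 s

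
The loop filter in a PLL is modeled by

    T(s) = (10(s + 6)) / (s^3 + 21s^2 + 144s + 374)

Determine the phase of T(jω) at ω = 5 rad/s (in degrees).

At s = j5: numerator = 60 + j50, denominator = -151 + j595.
∠T = ∠num − ∠den = 39.806° − (104.24°) = -64.43°.

∠T(j5) ≈ -64.43°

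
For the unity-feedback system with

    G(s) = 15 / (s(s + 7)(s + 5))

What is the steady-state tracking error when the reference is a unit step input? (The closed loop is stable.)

e_ss = 0

G(s) has one pole at the origin.
This is a Type 1 system; for a step input the steady-state error is zero.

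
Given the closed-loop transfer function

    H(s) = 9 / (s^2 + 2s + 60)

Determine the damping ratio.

Compare the denominator to the standard form s^2 + 2ζωₙs + ωₙ².
ωₙ² = 60, so ωₙ = √60 ≈ 7.746 rad/s.
2ζωₙ = 2, so ζ = 2/(2·√60) ≈ 0.1291.

ζ ≈ 0.1291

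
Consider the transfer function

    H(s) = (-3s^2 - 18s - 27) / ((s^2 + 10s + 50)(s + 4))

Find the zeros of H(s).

s = -3, -3

Set the numerator to zero: -3s^2 - 18s - 27 = 0, i.e. -3·(s^2 + 6s + 9) = 0.
Factoring: (s + 3)^2 = 0.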